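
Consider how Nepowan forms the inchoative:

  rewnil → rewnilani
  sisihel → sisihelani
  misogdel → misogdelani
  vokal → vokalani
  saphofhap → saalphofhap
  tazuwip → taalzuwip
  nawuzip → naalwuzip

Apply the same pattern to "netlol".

netlolani

vokal and saphofhap both have last vowel 'a' yet inflect differently (vokalani, saalphofhap), so the last vowel is not what conditions the rule; the final letter is.
"netlol" ends in -l. The stems ending in -l (rewnil → rewnilani, sisihel → sisihelani, misogdel → misogdelani) add -ani.
So netlol → netlolani.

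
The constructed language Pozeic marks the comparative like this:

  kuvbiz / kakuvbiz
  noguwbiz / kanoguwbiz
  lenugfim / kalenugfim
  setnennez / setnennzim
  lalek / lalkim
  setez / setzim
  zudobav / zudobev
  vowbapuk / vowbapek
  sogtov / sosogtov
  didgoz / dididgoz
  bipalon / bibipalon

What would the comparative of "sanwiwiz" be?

kasanwiwiz

"sanwiwiz" has last vowel 'i'. The stems whose last vowel is 'i' (kuvbiz → kakuvbiz, noguwbiz → kanoguwbiz, lenugfim → kalenugfim) add the prefix ka-.
So sanwiwiz → kasanwiwiz.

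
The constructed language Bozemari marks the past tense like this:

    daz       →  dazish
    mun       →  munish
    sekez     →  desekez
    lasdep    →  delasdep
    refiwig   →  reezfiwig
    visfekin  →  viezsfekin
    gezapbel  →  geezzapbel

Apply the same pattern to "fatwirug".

daz and sekez both end in -z yet inflect differently (dazish, desekez), so the final letter is not what conditions the rule; the number of vowels is.
"fatwirug" has 3 vowels. The stems with 3 vowels (refiwig → reezfiwig, visfekin → viezsfekin, gezapbel → geezzapbel) insert -ez- after the first vowel.
So fatwirug → faeztwirug.

faeztwirug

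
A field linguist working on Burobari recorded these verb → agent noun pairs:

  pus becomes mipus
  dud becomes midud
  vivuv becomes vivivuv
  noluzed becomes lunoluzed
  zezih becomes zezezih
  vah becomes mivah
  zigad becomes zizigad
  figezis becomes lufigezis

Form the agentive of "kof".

vah and zezih both end in -h yet inflect differently (mivah, zezezih), so the final letter is not what conditions the rule; the number of vowels is.
"kof" has 1 vowel. The stems with 1 vowel (vah → mivah, dud → midud, pus → mipus) add the prefix mi-.
So kof → mikof.

mikof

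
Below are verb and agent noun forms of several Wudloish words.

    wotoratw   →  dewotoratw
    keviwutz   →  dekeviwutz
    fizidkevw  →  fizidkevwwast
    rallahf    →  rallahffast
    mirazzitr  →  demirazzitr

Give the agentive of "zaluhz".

wotoratw and fizidkevw both end in -w yet inflect differently (dewotoratw, fizidkevwwast), so the final letter is not what conditions the rule; the second-to-last letter is.
"zaluhz" has second-to-last letter 'h'. The one such stem in the data (rallahf → rallahffast) doubles the final consonant and adds -ast (as does fizidkevw), so the same rule applies.
So zaluhz → zaluhzzast.

zaluhzzast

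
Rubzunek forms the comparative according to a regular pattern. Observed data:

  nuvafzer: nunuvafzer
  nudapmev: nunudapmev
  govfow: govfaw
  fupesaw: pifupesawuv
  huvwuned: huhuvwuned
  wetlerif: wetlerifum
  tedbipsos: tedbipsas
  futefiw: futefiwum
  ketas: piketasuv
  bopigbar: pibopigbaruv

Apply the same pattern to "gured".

fupesaw and govfow both end in -w yet inflect differently (pifupesawuv, govfaw), so the final letter is not what conditions the rule; the last vowel is.
"gured" has last vowel 'e'. The stems whose last vowel is 'e' (nudapmev → nunudapmev, nuvafzer → nunuvafzer, huvwuned → huhuvwuned) repeat the first consonant+vowel as a prefix.
So gured → gugured.

gugured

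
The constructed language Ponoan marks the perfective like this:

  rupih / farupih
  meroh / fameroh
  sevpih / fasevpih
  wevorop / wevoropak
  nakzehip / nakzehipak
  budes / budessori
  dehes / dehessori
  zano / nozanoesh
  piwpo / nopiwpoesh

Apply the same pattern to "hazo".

nohazoesh

"hazo" ends in -o. The stems ending in -o (zano → nozanoesh, piwpo → nopiwpoesh) add no- … -esh around the stem.
The other patterns: stems ending in -h add the prefix fa-; stems ending in -p add -ak; stems ending in -s double the final consonant and add -ori.
So hazo → nohazoesh.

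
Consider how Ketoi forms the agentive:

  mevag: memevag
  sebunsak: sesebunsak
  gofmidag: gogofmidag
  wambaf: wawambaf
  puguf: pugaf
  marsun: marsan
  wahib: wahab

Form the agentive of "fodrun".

wambaf and puguf both end in -f yet inflect differently (wawambaf, pugaf), so the final letter is not what conditions the rule; the last vowel is.
"fodrun" has last vowel 'u'. The stems whose last vowel is 'u' (puguf → pugaf, marsun → marsan) change the last vowel to 'a'.
So fodrun → fodran.

fodran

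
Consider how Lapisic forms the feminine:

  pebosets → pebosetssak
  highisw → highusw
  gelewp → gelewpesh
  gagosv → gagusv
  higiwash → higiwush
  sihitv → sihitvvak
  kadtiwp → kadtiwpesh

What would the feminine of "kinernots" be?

kinernotssak

"kinernots" has second-to-last letter 't'. The stems whose second-to-last letter is 't' (pebosets → pebosetssak, sihitv → sihitvvak) double the final consonant and add -ak.
The other patterns: stems whose second-to-last letter is 'w' add -esh; stems whose second-to-last letter is 's' change the last vowel to 'u'.
So kinernots → kinernotssak.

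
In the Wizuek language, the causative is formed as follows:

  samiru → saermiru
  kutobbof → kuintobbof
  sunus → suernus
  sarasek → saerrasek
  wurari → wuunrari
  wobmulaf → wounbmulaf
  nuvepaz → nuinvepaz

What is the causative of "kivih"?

wobmulaf and kutobbof both end in -f yet inflect differently (wounbmulaf, kuintobbof), so the final letter is not what conditions the rule; the first letter is.
"kivih" begins with k-. The one such stem in the data (kutobbof → kuintobbof) inserts -in- after the first vowel (as does nuvepaz), so the same rule applies.
The other patterns: stems beginning with s- insert -er- after the first vowel; stems beginning with w- insert -un- after the first vowel.
So kivih → kiinvih.

kiinvih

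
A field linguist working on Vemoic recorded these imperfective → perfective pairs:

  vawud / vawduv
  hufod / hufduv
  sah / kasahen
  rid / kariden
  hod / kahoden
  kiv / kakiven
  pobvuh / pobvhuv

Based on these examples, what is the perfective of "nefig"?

nefguv

sah and pobvuh both end in -h yet inflect differently (kasahen, pobvhuv), so the final letter is not what conditions the rule; the number of vowels is.
"nefig" has 2 vowels. The stems with 2 vowels (pobvuh → pobvhuv, vawud → vawduv, hufod → hufduv) delete the last vowel and add -uv.
So nefig → nefguv.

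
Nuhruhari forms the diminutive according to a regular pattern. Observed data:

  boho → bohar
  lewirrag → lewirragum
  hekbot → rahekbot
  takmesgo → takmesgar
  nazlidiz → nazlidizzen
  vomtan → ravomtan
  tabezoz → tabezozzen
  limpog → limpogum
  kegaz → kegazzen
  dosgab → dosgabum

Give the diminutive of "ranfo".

"ranfo" ends in -o. The stems ending in -o (boho → bohar, takmesgo → takmesgar) drop the final letter and add -ar.
So ranfo → ranfar.

ranfar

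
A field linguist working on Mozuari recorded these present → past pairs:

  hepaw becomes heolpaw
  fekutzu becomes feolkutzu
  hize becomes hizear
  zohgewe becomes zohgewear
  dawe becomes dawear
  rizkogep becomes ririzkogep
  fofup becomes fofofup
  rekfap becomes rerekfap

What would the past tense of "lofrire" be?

zohgewe and rizkogep both have last vowel 'e' yet inflect differently (zohgewear, ririzkogep), so the last vowel is not what conditions the rule; the final letter is.
"lofrire" ends in -e. The stems ending in -e (zohgewe → zohgewear, hize → hizear, dawe → dawear) add -ar.
So lofrire → lofrirear.

lofrirear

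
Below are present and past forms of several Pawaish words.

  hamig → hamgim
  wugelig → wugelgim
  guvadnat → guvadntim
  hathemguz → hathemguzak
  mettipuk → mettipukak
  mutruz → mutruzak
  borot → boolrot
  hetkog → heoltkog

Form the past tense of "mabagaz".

mabagzim

"mabagaz" has last vowel 'a'. The one such stem in the data (guvadnat → guvadntim) deletes the last vowel and adds -im (as do hamig, wugelig), so the same rule applies.
The other patterns: stems whose last vowel is 'u' add -ak; stems whose last vowel is 'o' insert -ol- after the first vowel.
So mabagaz → mabagzim.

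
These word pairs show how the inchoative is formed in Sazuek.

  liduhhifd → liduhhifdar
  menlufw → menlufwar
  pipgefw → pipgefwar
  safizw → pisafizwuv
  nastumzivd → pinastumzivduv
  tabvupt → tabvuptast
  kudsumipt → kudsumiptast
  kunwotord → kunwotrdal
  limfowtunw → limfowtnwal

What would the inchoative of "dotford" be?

menlufw and safizw both end in -w yet inflect differently (menlufwar, pisafizwuv), so the final letter is not what conditions the rule; the second-to-last letter is.
"dotford" has second-to-last letter 'r'. The one such stem in the data (kunwotord → kunwotrdal) deletes the last vowel and adds -al (as does limfowtunw), so the same rule applies.
The other patterns: stems whose second-to-last letter is 'f' add -ar; stems whose second-to-last letter is 'v' or 'z' add pi- … -uv around the stem; stems whose second-to-last letter is 'p' add -ast.
So dotford → dotfrdal.

dotfrdal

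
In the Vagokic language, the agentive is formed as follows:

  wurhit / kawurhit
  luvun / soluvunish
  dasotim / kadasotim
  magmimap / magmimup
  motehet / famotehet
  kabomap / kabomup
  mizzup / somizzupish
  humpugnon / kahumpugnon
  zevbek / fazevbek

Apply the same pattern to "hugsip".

kahugsip

mizzup and kabomap both end in -p yet inflect differently (somizzupish, kabomup), so the final letter is not what conditions the rule; the last vowel is.
"hugsip" has last vowel 'i'. The stems whose last vowel is 'i' (dasotim → kadasotim, wurhit → kawurhit) add the prefix ka-.
So hugsip → kahugsip.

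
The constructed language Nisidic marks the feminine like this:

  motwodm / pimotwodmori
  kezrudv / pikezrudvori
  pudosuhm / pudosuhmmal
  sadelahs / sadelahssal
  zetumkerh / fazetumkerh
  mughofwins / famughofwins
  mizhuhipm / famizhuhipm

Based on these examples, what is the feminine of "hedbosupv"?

fahedbosupv

motwodm and pudosuhm both end in -m yet inflect differently (pimotwodmori, pudosuhmmal), so the final letter is not what conditions the rule; the second-to-last letter is.
"hedbosupv" has second-to-last letter 'p'. The one such stem in the data (mizhuhipm → famizhuhipm) adds the prefix fa-, so the same rule applies.
The other patterns: stems whose second-to-last letter is 'd' add pi- … -ori around the stem; stems whose second-to-last letter is 'h' double the final consonant and add -al.
So hedbosupv → fahedbosupv.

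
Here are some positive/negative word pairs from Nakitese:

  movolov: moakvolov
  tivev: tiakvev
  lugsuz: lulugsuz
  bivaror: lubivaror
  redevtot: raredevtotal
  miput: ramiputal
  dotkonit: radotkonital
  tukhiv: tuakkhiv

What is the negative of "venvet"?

ravenvetal

movolov and redevtot both have last vowel 'o' yet inflect differently (moakvolov, raredevtotal), so the last vowel is not what conditions the rule; the final letter is.
"venvet" ends in -t. The stems ending in -t (miput → ramiputal, redevtot → raredevtotal, dotkonit → radotkonital) add ra- … -al around the stem.
So venvet → ravenvetal.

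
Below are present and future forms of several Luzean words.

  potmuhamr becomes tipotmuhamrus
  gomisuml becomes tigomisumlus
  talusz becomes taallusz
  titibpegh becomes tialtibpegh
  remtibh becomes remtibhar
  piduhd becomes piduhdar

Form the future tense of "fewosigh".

titibpegh and remtibh both end in -h yet inflect differently (tialtibpegh, remtibhar), so the final letter is not what conditions the rule; the second-to-last letter is.
"fewosigh" has second-to-last letter 'g'. The one such stem in the data (titibpegh → tialtibpegh) inserts -al- after the first vowel (as does talusz), so the same rule applies.
So fewosigh → fealwosigh.

fealwosigh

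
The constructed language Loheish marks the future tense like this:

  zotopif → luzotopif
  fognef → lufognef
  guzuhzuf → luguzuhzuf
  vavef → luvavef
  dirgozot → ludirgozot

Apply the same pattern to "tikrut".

Every pair shown (zotopif → luzotopif, fognef → lufognef, guzuhzuf → luguzuhzuf, …) follows the same rule: add the prefix lu-.
So tikrut → lutikrut.

lutikrut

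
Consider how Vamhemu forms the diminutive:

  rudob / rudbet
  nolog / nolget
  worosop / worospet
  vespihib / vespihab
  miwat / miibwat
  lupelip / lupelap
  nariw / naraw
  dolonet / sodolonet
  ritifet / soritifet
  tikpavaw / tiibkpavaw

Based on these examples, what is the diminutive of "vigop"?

vigpet

ritifet and miwat both end in -t yet inflect differently (soritifet, miibwat), so the final letter is not what conditions the rule; the last vowel is.
"vigop" has last vowel 'o'. The stems whose last vowel is 'o' (nolog → nolget, worosop → worospet, rudob → rudbet) delete the last vowel and add -et.
The other patterns: stems whose last vowel is 'e' add the prefix so-; stems whose last vowel is 'a' insert -ib- after the first vowel; stems whose last vowel is 'i' change the last vowel to 'a'.
So vigop → vigpet.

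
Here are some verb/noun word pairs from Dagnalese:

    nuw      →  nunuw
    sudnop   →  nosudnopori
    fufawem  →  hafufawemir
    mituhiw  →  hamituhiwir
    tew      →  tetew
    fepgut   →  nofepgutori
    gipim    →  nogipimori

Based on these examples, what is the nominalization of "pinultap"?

"pinultap" has 3 vowels. The stems with 3 vowels (mituhiw → hamituhiwir, fufawem → hafufawemir) add ha- … -ir around the stem.
The other patterns: stems with 1 vowel repeat the first consonant+vowel as a prefix; stems with 2 vowels add no- … -ori around the stem.
So pinultap → hapinultapir.

hapinultapir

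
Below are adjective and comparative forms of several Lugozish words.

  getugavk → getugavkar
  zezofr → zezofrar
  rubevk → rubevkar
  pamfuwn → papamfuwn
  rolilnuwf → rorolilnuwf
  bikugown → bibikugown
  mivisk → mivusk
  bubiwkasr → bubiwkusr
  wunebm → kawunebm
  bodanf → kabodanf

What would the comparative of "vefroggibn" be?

getugavk and mivisk both end in -k yet inflect differently (getugavkar, mivusk), so the final letter is not what conditions the rule; the second-to-last letter is.
"vefroggibn" has second-to-last letter 'b'. The one such stem in the data (wunebm → kawunebm) adds the prefix ka-, so the same rule applies.
So vefroggibn → kavefroggibn.

kavefroggibn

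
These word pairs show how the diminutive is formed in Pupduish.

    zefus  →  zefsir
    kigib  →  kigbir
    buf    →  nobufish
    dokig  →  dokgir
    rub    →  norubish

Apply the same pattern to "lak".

kigib and rub both end in -b yet inflect differently (kigbir, norubish), so the final letter is not what conditions the rule; the number of vowels is.
"lak" has 1 vowel. The stems with 1 vowel (rub → norubish, buf → nobufish) add no- … -ish around the stem.
The other pattern: stems with 2 vowels delete the last vowel and add -ir.
So lak → nolakish.

nolakish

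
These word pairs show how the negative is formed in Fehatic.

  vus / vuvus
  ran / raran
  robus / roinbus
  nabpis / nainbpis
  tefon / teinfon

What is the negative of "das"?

vus and robus both end in -s yet inflect differently (vuvus, roinbus), so the final letter is not what conditions the rule; the number of vowels is.
"das" has 1 vowel. The stems with 1 vowel (vus → vuvus, ran → raran) repeat the first consonant+vowel as a prefix.
So das → dadas.

dadas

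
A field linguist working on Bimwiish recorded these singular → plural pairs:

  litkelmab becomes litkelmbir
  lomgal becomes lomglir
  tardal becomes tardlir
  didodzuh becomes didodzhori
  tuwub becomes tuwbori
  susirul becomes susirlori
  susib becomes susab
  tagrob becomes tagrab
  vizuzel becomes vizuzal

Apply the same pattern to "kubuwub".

litkelmab and tuwub both end in -b yet inflect differently (litkelmbir, tuwbori), so the final letter is not what conditions the rule; the last vowel is.
"kubuwub" has last vowel 'u'. The stems whose last vowel is 'u' (didodzuh → didodzhori, tuwub → tuwbori, susirul → susirlori) delete the last vowel and add -ori.
So kubuwub → kubuwbori.

kubuwbori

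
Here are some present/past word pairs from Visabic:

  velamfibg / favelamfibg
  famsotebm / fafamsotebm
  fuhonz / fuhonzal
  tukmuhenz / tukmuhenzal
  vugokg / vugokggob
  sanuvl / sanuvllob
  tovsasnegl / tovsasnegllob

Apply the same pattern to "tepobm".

fatepobm

velamfibg and vugokg both end in -g yet inflect differently (favelamfibg, vugokggob), so the final letter is not what conditions the rule; the second-to-last letter is.
"tepobm" has second-to-last letter 'b'. The stems whose second-to-last letter is 'b' (velamfibg → favelamfibg, famsotebm → fafamsotebm) add the prefix fa-.
So tepobm → fatepobm.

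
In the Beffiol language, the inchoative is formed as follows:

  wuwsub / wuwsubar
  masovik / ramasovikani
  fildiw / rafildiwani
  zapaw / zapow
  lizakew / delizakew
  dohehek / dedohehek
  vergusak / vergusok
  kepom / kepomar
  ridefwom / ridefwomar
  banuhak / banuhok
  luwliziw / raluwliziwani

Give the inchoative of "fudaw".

fudow

"fudaw" has last vowel 'a'. The stems whose last vowel is 'a' (banuhak → banuhok, vergusak → vergusok, zapaw → zapow) change the last vowel to 'o'.
The other patterns: stems whose last vowel is 'e' add the prefix de-; stems whose last vowel is 'i' add ra- … -ani around the stem; stems whose last vowel is 'o' or 'u' add -ar.
So fudaw → fudow.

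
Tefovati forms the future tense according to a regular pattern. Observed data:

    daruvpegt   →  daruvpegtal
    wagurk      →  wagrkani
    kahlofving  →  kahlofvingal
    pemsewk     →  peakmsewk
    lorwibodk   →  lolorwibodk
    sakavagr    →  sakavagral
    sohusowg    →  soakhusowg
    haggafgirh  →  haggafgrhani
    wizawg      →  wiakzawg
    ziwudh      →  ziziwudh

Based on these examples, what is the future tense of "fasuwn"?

faaksuwn

lorwibodk and wagurk both end in -k yet inflect differently (lolorwibodk, wagrkani), so the final letter is not what conditions the rule; the second-to-last letter is.
"fasuwn" has second-to-last letter 'w'. The stems whose second-to-last letter is 'w' (pemsewk → peakmsewk, sohusowg → soakhusowg, wizawg → wiakzawg) insert -ak- after the first vowel.
So fasuwn → faaksuwn.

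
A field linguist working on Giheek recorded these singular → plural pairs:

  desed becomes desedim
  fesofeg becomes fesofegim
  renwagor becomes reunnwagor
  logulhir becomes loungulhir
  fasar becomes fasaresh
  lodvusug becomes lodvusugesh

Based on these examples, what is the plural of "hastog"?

"hastog" has last vowel 'o'. The one such stem in the data (renwagor → reunnwagor) inserts -un- after the first vowel (as does logulhir), so the same rule applies.
The other patterns: stems whose last vowel is 'e' add -im; stems whose last vowel is 'a' or 'u' add -esh.
So hastog → haunstog.

haunstog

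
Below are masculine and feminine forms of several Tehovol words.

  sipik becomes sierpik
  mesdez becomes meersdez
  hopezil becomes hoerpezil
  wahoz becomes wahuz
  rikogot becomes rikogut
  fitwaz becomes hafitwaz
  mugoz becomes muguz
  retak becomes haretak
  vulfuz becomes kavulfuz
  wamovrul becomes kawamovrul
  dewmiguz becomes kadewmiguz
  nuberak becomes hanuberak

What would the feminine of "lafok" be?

nuberak and sipik both end in -k yet inflect differently (hanuberak, sierpik), so the final letter is not what conditions the rule; the last vowel is.
"lafok" has last vowel 'o'. The stems whose last vowel is 'o' (rikogot → rikogut, wahoz → wahuz, mugoz → muguz) change the last vowel to 'u'.
So lafok → lafuk.

lafuk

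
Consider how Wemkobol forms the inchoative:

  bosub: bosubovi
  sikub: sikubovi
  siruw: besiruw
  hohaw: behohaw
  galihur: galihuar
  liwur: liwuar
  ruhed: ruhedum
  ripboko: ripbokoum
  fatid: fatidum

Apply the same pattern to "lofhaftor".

lofhaftoar

bosub and siruw both have last vowel 'u' yet inflect differently (bosubovi, besiruw), so the last vowel is not what conditions the rule; the final letter is.
"lofhaftor" ends in -r. The stems ending in -r (galihur → galihuar, liwur → liwuar) drop the final letter and add -ar.
The other patterns: stems ending in -b add -ovi; stems ending in -w add the prefix be-; stems ending in -d or -o add -um.
So lofhaftor → lofhaftoar.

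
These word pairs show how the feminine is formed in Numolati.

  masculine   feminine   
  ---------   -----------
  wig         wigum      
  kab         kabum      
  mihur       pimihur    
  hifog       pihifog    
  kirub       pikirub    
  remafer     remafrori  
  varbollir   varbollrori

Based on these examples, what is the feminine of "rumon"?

wig and hifog both end in -g yet inflect differently (wigum, pihifog), so the final letter is not what conditions the rule; the number of vowels is.
"rumon" has 2 vowels. The stems with 2 vowels (mihur → pimihur, hifog → pihifog, kirub → pikirub) add the prefix pi-.
So rumon → pirumon.

pirumon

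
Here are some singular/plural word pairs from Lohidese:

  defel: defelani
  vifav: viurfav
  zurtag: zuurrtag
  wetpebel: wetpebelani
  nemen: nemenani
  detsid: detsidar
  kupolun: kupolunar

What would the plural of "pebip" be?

pebipar

nemen and kupolun both end in -n yet inflect differently (nemenani, kupolunar), so the final letter is not what conditions the rule; the last vowel is.
"pebip" has last vowel 'i'. The one such stem in the data (detsid → detsidar) adds -ar, so the same rule applies.
So pebip → pebipar.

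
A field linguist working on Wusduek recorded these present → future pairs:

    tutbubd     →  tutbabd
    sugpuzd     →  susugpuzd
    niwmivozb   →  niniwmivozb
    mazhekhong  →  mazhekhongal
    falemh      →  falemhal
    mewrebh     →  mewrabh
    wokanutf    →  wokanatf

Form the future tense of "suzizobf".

suzizabf

"suzizobf" has second-to-last letter 'b'. The stems whose second-to-last letter is 'b' (tutbubd → tutbabd, mewrebh → mewrabh) change the last vowel to 'a'.
So suzizobf → suzizabf.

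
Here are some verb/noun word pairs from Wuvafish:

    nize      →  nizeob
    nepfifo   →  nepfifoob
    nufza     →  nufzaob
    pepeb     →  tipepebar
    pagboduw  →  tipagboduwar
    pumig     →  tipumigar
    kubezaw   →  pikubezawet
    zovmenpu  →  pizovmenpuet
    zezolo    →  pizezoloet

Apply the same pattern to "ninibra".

pagboduw and kubezaw both end in -w yet inflect differently (tipagboduwar, pikubezawet), so the final letter is not what conditions the rule; the first letter is.
"ninibra" begins with n-. The stems beginning with n- (nize → nizeob, nepfifo → nepfifoob, nufza → nufzaob) add -ob.
So ninibra → ninibraob.

ninibraob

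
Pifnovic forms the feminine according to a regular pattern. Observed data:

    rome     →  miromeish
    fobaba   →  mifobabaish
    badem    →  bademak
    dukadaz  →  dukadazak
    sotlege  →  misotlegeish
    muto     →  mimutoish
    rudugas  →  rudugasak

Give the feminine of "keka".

mikekaish

sotlege and badem both have last vowel 'e' yet inflect differently (misotlegeish, bademak), so the last vowel is not what conditions the rule; whether the stem ends in a vowel or a consonant is.
"keka" ends in a vowel. The stems ending in a vowel (sotlege → misotlegeish, rome → miromeish, fobaba → mifobabaish) add mi- … -ish around the stem.
The other pattern: stems ending in a consonant add -ak.
So keka → mikekaish.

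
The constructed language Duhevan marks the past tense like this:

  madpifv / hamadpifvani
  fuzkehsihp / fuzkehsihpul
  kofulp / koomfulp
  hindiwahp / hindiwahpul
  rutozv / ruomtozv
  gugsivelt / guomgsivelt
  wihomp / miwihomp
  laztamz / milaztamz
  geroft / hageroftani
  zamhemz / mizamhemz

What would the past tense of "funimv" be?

mifunimv

"funimv" has second-to-last letter 'm'. The stems whose second-to-last letter is 'm' (zamhemz → mizamhemz, wihomp → miwihomp, laztamz → milaztamz) add the prefix mi-.
The other patterns: stems whose second-to-last letter is 'h' add -ul; stems whose second-to-last letter is 'f' add ha- … -ani around the stem; stems whose second-to-last letter is 'l' or 'z' insert -om- after the first vowel.
So funimv → mifunimv.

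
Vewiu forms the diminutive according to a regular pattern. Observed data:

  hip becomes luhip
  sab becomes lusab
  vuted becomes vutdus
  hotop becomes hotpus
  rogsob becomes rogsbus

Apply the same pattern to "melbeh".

hip and hotop both end in -p yet inflect differently (luhip, hotpus), so the final letter is not what conditions the rule; the number of vowels is.
"melbeh" has 2 vowels. The stems with 2 vowels (vuted → vutdus, hotop → hotpus, rogsob → rogsbus) delete the last vowel and add -us.
So melbeh → melbhus.

melbhus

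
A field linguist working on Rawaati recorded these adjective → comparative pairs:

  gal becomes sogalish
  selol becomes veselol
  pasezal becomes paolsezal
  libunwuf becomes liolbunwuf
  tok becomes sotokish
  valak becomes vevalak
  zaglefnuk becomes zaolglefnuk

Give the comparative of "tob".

gal and selol both end in -l yet inflect differently (sogalish, veselol), so the final letter is not what conditions the rule; the number of vowels is.
"tob" has 1 vowel. The stems with 1 vowel (tok → sotokish, gal → sogalish) add so- … -ish around the stem.
The other patterns: stems with 2 vowels add the prefix ve-; stems with 3 vowels insert -ol- after the first vowel.
So tob → sotobish.

sotobish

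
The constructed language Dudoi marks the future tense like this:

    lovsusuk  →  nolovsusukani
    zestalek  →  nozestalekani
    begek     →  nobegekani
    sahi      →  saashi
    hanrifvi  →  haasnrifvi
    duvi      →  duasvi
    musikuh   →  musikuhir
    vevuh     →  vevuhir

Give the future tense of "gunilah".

gunilahir

"gunilah" ends in -h. The stems ending in -h (musikuh → musikuhir, vevuh → vevuhir) add -ir.
The other patterns: stems ending in -k add no- … -ani around the stem; stems ending in -i insert -as- after the first vowel.
So gunilah → gunilahir.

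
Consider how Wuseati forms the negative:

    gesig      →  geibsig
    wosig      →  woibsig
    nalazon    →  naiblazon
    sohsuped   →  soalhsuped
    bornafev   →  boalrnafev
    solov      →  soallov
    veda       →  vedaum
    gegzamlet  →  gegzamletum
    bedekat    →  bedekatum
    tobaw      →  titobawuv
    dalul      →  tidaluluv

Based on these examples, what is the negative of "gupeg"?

guibpeg

"gupeg" ends in -g. The stems ending in -g (gesig → geibsig, wosig → woibsig) insert -ib- after the first vowel.
The other patterns: stems ending in -d or -v insert -al- after the first vowel; stems ending in -a or -t add -um; stems ending in -l or -w add ti- … -uv around the stem.
So gupeg → guibpeg.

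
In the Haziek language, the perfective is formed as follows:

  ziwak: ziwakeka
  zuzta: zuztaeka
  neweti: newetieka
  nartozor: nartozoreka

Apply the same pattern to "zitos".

zitoseka

Every pair shown (ziwak → ziwakeka, zuzta → zuztaeka, neweti → newetieka, …) follows the same rule: add -eka.
So zitos → zitoseka.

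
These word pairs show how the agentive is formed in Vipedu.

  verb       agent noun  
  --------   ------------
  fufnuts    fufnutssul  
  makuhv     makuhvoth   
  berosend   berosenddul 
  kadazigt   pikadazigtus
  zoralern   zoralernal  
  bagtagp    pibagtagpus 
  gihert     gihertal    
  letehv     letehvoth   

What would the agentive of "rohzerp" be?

rohzerpal

kadazigt and gihert both end in -t yet inflect differently (pikadazigtus, gihertal), so the final letter is not what conditions the rule; the second-to-last letter is.
"rohzerp" has second-to-last letter 'r'. The stems whose second-to-last letter is 'r' (zoralern → zoralernal, gihert → gihertal) add -al.
The other patterns: stems whose second-to-last letter is 'g' add pi- … -us around the stem; stems whose second-to-last letter is 'n' or 't' double the final consonant and add -ul; stems whose second-to-last letter is 'h' add -oth.
So rohzerp → rohzerpal.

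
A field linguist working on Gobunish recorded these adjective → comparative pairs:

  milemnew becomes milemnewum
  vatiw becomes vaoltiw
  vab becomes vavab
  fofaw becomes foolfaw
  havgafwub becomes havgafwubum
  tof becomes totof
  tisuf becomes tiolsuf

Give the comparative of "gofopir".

gofopirum

tof and tisuf both end in -f yet inflect differently (totof, tiolsuf), so the final letter is not what conditions the rule; the number of vowels is.
"gofopir" has 3 vowels. The stems with 3 vowels (milemnew → milemnewum, havgafwub → havgafwubum) add -um.
The other patterns: stems with 1 vowel repeat the first consonant+vowel as a prefix; stems with 2 vowels insert -ol- after the first vowel.
So gofopir → gofopirum.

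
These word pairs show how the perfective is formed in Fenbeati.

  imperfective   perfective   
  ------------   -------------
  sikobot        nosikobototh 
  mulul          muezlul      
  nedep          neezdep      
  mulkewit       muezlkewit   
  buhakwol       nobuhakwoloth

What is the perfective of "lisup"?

liezsup

sikobot and mulkewit both end in -t yet inflect differently (nosikobototh, muezlkewit), so the final letter is not what conditions the rule; the last vowel is.
"lisup" has last vowel 'u'. The one such stem in the data (mulul → muezlul) inserts -ez- after the first vowel (as do mulkewit, nedep), so the same rule applies.
So lisup → liezsup.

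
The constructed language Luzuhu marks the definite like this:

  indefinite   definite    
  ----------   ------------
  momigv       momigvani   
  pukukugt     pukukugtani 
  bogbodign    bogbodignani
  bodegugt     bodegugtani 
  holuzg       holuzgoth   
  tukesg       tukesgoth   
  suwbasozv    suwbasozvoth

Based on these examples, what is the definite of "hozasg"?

hozasgoth

momigv and suwbasozv both end in -v yet inflect differently (momigvani, suwbasozvoth), so the final letter is not what conditions the rule; the second-to-last letter is.
"hozasg" has second-to-last letter 's'. The one such stem in the data (tukesg → tukesgoth) adds -oth, so the same rule applies.
The other pattern: stems whose second-to-last letter is 'g' add -ani.
So hozasg → hozasgoth.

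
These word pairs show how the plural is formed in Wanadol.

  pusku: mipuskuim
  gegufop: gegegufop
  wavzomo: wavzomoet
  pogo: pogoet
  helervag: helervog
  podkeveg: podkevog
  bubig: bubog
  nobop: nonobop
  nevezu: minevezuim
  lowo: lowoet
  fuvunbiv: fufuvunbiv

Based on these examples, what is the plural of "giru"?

migiruim

bubig and fuvunbiv both have last vowel 'i' yet inflect differently (bubog, fufuvunbiv), so the last vowel is not what conditions the rule; the final letter is.
"giru" ends in -u. The stems ending in -u (nevezu → minevezuim, pusku → mipuskuim) add mi- … -im around the stem.
The other patterns: stems ending in -g change the last vowel to 'o'; stems ending in -o add -et; stems ending in -p or -v repeat the first consonant+vowel as a prefix.
So giru → migiruim.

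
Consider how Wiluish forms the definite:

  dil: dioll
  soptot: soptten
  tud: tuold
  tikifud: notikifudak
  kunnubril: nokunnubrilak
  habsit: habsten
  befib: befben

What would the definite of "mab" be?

tud and tikifud both end in -d yet inflect differently (tuold, notikifudak), so the final letter is not what conditions the rule; the number of vowels is.
"mab" has 1 vowel. The stems with 1 vowel (tud → tuold, dil → dioll) insert -ol- after the first vowel.
The other patterns: stems with 2 vowels delete the last vowel and add -en; stems with 3 vowels add no- … -ak around the stem.
So mab → maolb.

maolb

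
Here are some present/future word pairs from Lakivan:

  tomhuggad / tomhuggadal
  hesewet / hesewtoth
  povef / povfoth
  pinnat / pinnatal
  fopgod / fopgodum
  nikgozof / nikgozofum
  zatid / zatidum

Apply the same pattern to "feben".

nikgozof and povef both end in -f yet inflect differently (nikgozofum, povfoth), so the final letter is not what conditions the rule; the last vowel is.
"feben" has last vowel 'e'. The stems whose last vowel is 'e' (hesewet → hesewtoth, povef → povfoth) delete the last vowel and add -oth.
The other patterns: stems whose last vowel is 'i' or 'o' add -um; stems whose last vowel is 'a' add -al.
So feben → febnoth.

febnoth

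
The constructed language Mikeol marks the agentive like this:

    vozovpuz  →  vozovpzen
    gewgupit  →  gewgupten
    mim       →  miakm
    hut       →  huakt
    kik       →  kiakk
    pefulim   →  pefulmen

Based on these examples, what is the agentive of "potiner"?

gewgupit and hut both end in -t yet inflect differently (gewgupten, huakt), so the final letter is not what conditions the rule; the number of vowels is.
"potiner" has 3 vowels. The stems with 3 vowels (vozovpuz → vozovpzen, gewgupit → gewgupten, pefulim → pefulmen) delete the last vowel and add -en.
The other pattern: stems with 1 vowel insert -ak- after the first vowel.
So potiner → potinren.

potinren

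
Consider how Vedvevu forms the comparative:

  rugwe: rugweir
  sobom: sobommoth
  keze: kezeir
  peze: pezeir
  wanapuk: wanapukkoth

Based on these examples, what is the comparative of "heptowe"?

heptoweir

sobom and peze both have 2 vowels yet inflect differently (sobommoth, pezeir), so the number of vowels is not what conditions the rule; whether the stem ends in a vowel or a consonant is.
"heptowe" ends in a vowel. The stems ending in a vowel (peze → pezeir, keze → kezeir, rugwe → rugweir) add -ir.
So heptowe → heptoweir.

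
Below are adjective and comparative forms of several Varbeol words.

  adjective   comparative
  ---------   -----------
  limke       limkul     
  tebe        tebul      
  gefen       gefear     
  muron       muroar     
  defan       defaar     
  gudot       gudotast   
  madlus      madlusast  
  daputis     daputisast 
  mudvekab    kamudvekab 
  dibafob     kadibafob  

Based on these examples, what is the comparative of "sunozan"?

sunozaar

limke and gefen both have last vowel 'e' yet inflect differently (limkul, gefear), so the last vowel is not what conditions the rule; the final letter is.
"sunozan" ends in -n. The stems ending in -n (gefen → gefear, muron → muroar, defan → defaar) drop the final letter and add -ar.
The other patterns: stems ending in -e drop the final letter and add -ul; stems ending in -s or -t add -ast; stems ending in -b add the prefix ka-.
So sunozan → sunozaar.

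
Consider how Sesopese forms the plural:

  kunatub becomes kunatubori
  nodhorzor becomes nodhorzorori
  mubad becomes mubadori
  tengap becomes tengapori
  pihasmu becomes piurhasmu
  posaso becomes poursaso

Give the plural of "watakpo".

waurtakpo

kunatub and pihasmu both have last vowel 'u' yet inflect differently (kunatubori, piurhasmu), so the last vowel is not what conditions the rule; whether the stem ends in a vowel or a consonant is.
"watakpo" ends in a vowel. The stems ending in a vowel (pihasmu → piurhasmu, posaso → poursaso) insert -ur- after the first vowel.
So watakpo → waurtakpo.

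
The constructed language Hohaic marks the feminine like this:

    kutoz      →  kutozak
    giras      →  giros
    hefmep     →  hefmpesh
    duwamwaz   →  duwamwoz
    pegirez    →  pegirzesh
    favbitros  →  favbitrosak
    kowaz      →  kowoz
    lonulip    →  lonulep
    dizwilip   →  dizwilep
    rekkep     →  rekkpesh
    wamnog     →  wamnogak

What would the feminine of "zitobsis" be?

"zitobsis" has last vowel 'i'. The stems whose last vowel is 'i' (dizwilip → dizwilep, lonulip → lonulep) change the last vowel to 'e'.
So zitobsis → zitobses.

zitobses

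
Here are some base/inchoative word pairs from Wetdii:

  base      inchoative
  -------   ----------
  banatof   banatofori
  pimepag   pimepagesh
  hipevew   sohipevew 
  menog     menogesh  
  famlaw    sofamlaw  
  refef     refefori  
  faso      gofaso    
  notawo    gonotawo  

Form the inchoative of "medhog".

menog and notawo both have last vowel 'o' yet inflect differently (menogesh, gonotawo), so the last vowel is not what conditions the rule; the final letter is.
"medhog" ends in -g. The stems ending in -g (pimepag → pimepagesh, menog → menogesh) add -esh.
So medhog → medhogesh.

medhogesh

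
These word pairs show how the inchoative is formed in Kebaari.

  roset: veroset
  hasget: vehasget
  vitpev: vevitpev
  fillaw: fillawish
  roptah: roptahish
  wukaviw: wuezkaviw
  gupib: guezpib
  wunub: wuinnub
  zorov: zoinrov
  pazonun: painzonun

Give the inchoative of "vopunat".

vopunatish

fillaw and wukaviw both end in -w yet inflect differently (fillawish, wuezkaviw), so the final letter is not what conditions the rule; the last vowel is.
"vopunat" has last vowel 'a'. The stems whose last vowel is 'a' (fillaw → fillawish, roptah → roptahish) add -ish.
The other patterns: stems whose last vowel is 'e' add the prefix ve-; stems whose last vowel is 'i' insert -ez- after the first vowel; stems whose last vowel is 'o' or 'u' insert -in- after the first vowel.
So vopunat → vopunatish.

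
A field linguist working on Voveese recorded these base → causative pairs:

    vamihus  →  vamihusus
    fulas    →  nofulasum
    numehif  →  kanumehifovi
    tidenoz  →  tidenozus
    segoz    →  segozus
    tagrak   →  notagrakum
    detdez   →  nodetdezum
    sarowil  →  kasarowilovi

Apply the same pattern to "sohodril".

kasohodrilovi

vamihus and fulas both end in -s yet inflect differently (vamihusus, nofulasum), so the final letter is not what conditions the rule; the last vowel is.
"sohodril" has last vowel 'i'. The stems whose last vowel is 'i' (sarowil → kasarowilovi, numehif → kanumehifovi) add ka- … -ovi around the stem.
So sohodril → kasohodrilovi.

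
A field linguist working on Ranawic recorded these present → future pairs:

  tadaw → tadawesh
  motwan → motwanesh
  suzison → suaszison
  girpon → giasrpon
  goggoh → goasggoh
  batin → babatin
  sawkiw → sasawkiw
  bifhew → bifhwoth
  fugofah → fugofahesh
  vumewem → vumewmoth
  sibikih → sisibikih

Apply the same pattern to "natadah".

natadahesh

"natadah" has last vowel 'a'. The stems whose last vowel is 'a' (fugofah → fugofahesh, tadaw → tadawesh, motwan → motwanesh) add -esh.
The other patterns: stems whose last vowel is 'o' insert -as- after the first vowel; stems whose last vowel is 'i' repeat the first consonant+vowel as a prefix; stems whose last vowel is 'e' delete the last vowel and add -oth.
So natadah → natadahesh.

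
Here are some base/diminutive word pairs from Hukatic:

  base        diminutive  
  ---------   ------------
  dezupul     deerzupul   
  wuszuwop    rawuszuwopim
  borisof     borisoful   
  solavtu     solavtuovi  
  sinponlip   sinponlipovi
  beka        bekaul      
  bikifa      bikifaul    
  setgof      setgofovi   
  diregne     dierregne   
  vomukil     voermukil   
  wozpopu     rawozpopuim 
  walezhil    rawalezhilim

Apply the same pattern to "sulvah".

"sulvah" begins with s-. The stems beginning with s- (setgof → setgofovi, solavtu → solavtuovi, sinponlip → sinponlipovi) add -ovi.
So sulvah → sulvahovi.

sulvahovi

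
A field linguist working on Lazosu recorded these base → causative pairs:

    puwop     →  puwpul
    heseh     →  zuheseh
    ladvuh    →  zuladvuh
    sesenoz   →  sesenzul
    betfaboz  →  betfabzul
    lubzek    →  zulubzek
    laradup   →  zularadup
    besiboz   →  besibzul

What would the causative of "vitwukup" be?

puwop and laradup both end in -p yet inflect differently (puwpul, zularadup), so the final letter is not what conditions the rule; the last vowel is.
"vitwukup" has last vowel 'u'. The stems whose last vowel is 'u' (ladvuh → zuladvuh, laradup → zularadup) add the prefix zu-.
The other pattern: stems whose last vowel is 'o' delete the last vowel and add -ul.
So vitwukup → zuvitwukup.

zuvitwukup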